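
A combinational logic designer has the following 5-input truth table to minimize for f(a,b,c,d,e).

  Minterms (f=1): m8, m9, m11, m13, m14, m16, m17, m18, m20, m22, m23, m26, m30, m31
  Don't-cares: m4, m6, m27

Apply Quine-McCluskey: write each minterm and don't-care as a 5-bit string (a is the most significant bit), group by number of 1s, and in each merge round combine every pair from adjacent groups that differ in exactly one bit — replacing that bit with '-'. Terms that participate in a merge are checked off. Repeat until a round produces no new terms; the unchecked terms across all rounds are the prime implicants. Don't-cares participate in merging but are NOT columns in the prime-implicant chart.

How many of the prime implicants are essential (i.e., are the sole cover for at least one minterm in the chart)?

5

[col 0] 00100*, 00110*, 01000*, 01001*, 01011*, 01101*, 01110*, 10000*, 10001*, 10010*, 10100*, 10110*, 10111*, 11010*, 11011*, 11110*, 11111*
[col 1] -0100*, -0110*, -1011, -1110*, 0-110*, 001-0*, 01-01, 010-1, 0100-, 1-010*, 1-110*, 1-111*, 10-00*, 10-10*, 100-0*, 1000-, 101-0*, 1011-*, 11-10*, 11-11*, 1101-*, 1111-*
[col 2] --110, -01-0, 1--10, 1-11-, 10--0, 11-1-
Prime implicants: --110, -01-0, -1011, 01-01, 010-1, 0100-, 1--10, 1-11-, 10--0, 1000-, 11-1-
PI chart (minterm → PIs covering it):
  8 | 0100-  (sole → essential)
  9 | 01-01,010-1,0100-
  11 | -1011,010-1
  13 | 01-01  (sole → essential)
  14 | --110  (sole → essential)
  16 | 10--0,1000-
  17 | 1000-  (sole → essential)
  18 | 1--10,10--0
  20 | -01-0,10--0
  22 | --110,-01-0,1--10,1-11-,10--0
  23 | 1-11-  (sole → essential)
  26 | 1--10,11-1-
  30 | --110,1--10,1-11-,11-1-
  31 | 1-11-,11-1-
Essential prime implicants: --110, 01-01, 0100-, 1-11-, 1000-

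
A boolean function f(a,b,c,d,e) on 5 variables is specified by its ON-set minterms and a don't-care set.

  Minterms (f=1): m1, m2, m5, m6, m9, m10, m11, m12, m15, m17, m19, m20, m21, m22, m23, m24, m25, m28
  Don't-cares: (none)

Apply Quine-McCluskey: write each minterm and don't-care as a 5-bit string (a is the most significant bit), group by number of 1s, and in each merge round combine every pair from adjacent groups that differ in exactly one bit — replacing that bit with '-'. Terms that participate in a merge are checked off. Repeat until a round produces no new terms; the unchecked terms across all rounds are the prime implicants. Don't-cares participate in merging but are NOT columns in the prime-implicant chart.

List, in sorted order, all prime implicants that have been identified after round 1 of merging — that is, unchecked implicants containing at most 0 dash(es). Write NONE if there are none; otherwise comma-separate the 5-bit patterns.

NONE

[col 0] 00001*, 00010*, 00101*, 00110*, 01001*, 01010*, 01011*, 01100*, 01111*, 10001*, 10011*, 10100*, 10101*, 10110*, 10111*, 11000*, 11001*, 11100*
[col 1] -0001*, -0101*, -0110, -1001*, -1100, 0-001*, 0-010, 00-01*, 00-10, 01-11, 010-1, 0101-, 1-001*, 1-100, 10-01*, 10-11*, 100-1*, 101-0*, 101-1*, 1010-*, 1011-*, 11-00, 1100-
[col 2] --001, -0-01, 10--1, 101--
Prime implicants: --001, -0-01, -0110, -1100, 0-010, 00-10, 01-11, 010-1, 0101-, 1-100, 10--1, 101--, 11-00, 1100-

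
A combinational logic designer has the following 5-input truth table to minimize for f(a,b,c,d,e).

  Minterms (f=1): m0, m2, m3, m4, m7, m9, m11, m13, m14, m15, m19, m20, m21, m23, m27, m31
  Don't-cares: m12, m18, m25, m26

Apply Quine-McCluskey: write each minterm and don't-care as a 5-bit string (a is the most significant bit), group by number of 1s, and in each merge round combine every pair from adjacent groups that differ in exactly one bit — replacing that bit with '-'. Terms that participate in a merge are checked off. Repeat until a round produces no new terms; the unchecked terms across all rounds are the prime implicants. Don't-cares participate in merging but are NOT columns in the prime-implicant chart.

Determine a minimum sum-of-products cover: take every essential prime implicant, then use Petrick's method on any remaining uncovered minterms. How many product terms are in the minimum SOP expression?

6

Round 0: 00000✓ 00010✓ 00011✓ 00100✓ 00111✓ 01001✓ 01011✓ 01100✓ 01101✓ 01110✓ 01111✓ 10010✓ 10011✓ 10100✓ 10101✓ 10111✓ 11001✓ 11010✓ 11011✓ 11111✓
Round 1: -0010✓ -0011✓ -0100 -0111✓ -1001✓ -1011✓ -1111✓ 0-011✓ 0-100 0-111✓ 00-00 00-11✓ 000-0 0001-✓ 01-01✓ 01-11✓ 010-1✓ 011-0✓ 011-1✓ 0110-✓ 0111-✓ 1-010✓ 1-011✓ 1-111✓ 10-11✓ 1001-✓ 101-1 1010- 11-11✓ 110-1✓ 1101-✓
Round 2: --011✓ --111✓ -0-11✓ -001- -1-11✓ -10-1 0--11✓ 01--1 011-- 1--11✓ 1-01-
Round 3: ---11
PIs = {---11, -001-, -0100, -10-1, 0-100, 00-00, 000-0, 01--1, 011--, 1-01-, 101-1, 1010-}
Coverage chart:
  m0: 00-00,000-0
  m2: -001-,000-0
  m3: ---11,-001-
  m4: -0100,0-100,00-00
  m7: ---11 ←essential
  m9: -10-1,01--1
  m11: ---11,-10-1,01--1
  m13: 01--1,011--
  m14: 011-- ←essential
  m15: ---11,01--1,011--
  m19: ---11,-001-,1-01-
  m20: -0100,1010-
  m21: 101-1,1010-
  m23: ---11,101-1
  m27: ---11,-10-1,1-01-
  m31: ---11 ←essential
Essential: ---11, 011--
Petrick residual → -001-, -10-1, 00-00, 1010-
Min cover (6 terms): de + b'c'd + bc'e + a'b'd'e' + a'bc + ab'cd'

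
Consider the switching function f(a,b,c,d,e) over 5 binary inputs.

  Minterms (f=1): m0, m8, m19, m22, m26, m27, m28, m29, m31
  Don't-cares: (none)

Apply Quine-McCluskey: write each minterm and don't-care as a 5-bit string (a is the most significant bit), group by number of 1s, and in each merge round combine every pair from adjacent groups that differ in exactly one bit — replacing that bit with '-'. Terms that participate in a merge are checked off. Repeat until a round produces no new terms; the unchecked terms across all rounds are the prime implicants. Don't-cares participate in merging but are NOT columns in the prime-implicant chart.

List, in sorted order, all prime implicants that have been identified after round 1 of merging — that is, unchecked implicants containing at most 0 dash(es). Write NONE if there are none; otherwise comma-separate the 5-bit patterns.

10110

[col 0] 00000*, 01000*, 10011*, 10110, 11010*, 11011*, 11100*, 11101*, 11111*
[col 1] 0-000, 1-011, 11-11, 1101-, 111-1, 1110-
Prime implicants: 0-000, 1-011, 10110, 11-11, 1101-, 111-1, 1110-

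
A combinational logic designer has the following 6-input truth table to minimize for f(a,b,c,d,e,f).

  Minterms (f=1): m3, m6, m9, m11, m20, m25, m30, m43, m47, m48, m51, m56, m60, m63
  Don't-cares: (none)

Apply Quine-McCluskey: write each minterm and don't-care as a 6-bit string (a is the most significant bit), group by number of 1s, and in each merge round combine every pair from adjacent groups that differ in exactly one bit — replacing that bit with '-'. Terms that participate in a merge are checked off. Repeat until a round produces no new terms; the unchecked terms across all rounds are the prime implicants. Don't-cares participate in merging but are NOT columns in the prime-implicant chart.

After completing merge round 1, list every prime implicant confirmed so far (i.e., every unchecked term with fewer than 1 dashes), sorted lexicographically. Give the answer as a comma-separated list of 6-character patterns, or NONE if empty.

000110, 010100, 011110, 110011

size-2^0 implicants → 000011(✓)  000110  001001(✓)  001011(✓)  010100  011001(✓)  011110  101011(✓)  101111(✓)  110000(✓)  110011  111000(✓)  111100(✓)  111111(✓)
size-2^1 implicants → -01011  0-1001  00-011  0010-1  1-1111  101-11  11-000  111-00
Unchecked terms (primes): -01011, 0-1001, 00-011, 000110, 0010-1, 010100, 011110, 1-1111, 101-11, 11-000, 110011, 111-00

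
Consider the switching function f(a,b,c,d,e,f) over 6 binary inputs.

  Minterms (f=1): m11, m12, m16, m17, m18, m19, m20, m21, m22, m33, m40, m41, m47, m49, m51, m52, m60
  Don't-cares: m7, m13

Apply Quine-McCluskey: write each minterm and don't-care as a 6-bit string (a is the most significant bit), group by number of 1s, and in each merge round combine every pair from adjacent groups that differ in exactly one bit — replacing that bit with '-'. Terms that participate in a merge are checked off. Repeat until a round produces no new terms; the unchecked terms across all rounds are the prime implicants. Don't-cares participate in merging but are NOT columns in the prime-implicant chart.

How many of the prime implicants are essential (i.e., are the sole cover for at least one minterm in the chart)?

8

Round 0: 000111 001011 001100✓ 001101✓ 010000✓ 010001✓ 010010✓ 010011✓ 010100✓ 010101✓ 010110✓ 100001✓ 101000✓ 101001✓ 101111 110001✓ 110011✓ 110100✓ 111100✓
Round 1: -10001✓ -10011✓ -10100 00110- 010-00✓ 010-01✓ 010-10✓ 0100-0✓ 0100-1✓ 01000-✓ 01001-✓ 0101-0✓ 01010-✓ 1-0001 10-001 10100- 11-100 1100-1✓
Round 2: -100-1 010--0 010-0- 0100--
PIs = {-100-1, -10100, 000111, 001011, 00110-, 010--0, 010-0-, 0100--, 1-0001, 10-001, 10100-, 101111, 11-100}
Coverage chart:
  m11: 001011 ←essential
  m12: 00110- ←essential
  m16: 010--0,010-0-,0100--
  m17: -100-1,010-0-,0100--
  m18: 010--0,0100--
  m19: -100-1,0100--
  m20: -10100,010--0,010-0-
  m21: 010-0- ←essential
  m22: 010--0 ←essential
  m33: 1-0001,10-001
  m40: 10100- ←essential
  m41: 10-001,10100-
  m47: 101111 ←essential
  m49: -100-1,1-0001
  m51: -100-1 ←essential
  m52: -10100,11-100
  m60: 11-100 ←essential
Essential: -100-1, 001011, 00110-, 010--0, 010-0-, 10100-, 101111, 11-100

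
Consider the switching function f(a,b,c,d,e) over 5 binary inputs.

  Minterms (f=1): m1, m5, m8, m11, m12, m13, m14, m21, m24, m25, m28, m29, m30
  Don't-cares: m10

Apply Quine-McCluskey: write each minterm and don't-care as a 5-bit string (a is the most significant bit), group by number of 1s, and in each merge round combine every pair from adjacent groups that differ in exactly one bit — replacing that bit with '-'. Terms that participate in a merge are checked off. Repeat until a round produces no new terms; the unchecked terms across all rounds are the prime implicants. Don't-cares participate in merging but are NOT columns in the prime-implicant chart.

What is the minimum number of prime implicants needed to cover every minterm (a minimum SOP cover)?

6

Round 0: 00001✓ 00101✓ 01000✓ 01010✓ 01011✓ 01100✓ 01101✓ 01110✓ 10101✓ 11000✓ 11001✓ 11100✓ 11101✓ 11110✓
Round 1: -0101✓ -1000✓ -1100✓ -1101✓ -1110✓ 0-101✓ 00-01 01-00✓ 01-10✓ 010-0✓ 0101- 011-0✓ 0110-✓ 1-101✓ 11-00✓ 11-01✓ 1100-✓ 111-0✓ 1110-✓
Round 2: --101 -1-00 -11-0 -110- 01--0 11-0-
PIs = {--101, -1-00, -11-0, -110-, 00-01, 01--0, 0101-, 11-0-}
Coverage chart:
  m1: 00-01 ←essential
  m5: --101,00-01
  m8: -1-00,01--0
  m11: 0101- ←essential
  m12: -1-00,-11-0,-110-,01--0
  m13: --101,-110-
  m14: -11-0,01--0
  m21: --101 ←essential
  m24: -1-00,11-0-
  m25: 11-0- ←essential
  m28: -1-00,-11-0,-110-,11-0-
  m29: --101,-110-,11-0-
  m30: -11-0 ←essential
Essential: --101, -11-0, 00-01, 0101-, 11-0-
Petrick residual → -1-00
Min cover (6 terms): cd'e + bd'e' + bce' + a'b'd'e + a'bc'd + abd'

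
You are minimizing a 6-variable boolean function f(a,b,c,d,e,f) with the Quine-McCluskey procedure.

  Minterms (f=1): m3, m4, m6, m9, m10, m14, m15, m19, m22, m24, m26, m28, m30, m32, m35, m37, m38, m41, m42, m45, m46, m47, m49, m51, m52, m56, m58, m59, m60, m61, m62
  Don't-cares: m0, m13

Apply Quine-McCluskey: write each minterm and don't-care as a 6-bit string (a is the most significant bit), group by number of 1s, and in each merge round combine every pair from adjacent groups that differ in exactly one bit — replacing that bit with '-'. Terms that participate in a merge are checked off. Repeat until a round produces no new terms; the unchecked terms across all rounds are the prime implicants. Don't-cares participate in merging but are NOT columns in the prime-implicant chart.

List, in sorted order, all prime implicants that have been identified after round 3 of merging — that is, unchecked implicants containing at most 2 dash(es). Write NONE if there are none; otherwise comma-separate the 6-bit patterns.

[col 0] 000000*, 000011*, 000100*, 000110*, 001001*, 001010*, 001101*, 001110*, 001111*, 010011*, 010110*, 011000*, 011010*, 011100*, 011110*, 100000*, 100011*, 100101*, 100110*, 101001*, 101010*, 101101*, 101110*, 101111*, 110001*, 110011*, 110100*, 111000*, 111010*, 111011*, 111100*, 111101*, 111110*
[col 1] -00000, -00011*, -00110*, -01001*, -01010*, -01101*, -01110*, -01111*, -10011*, -11000*, -11010*, -11100*, -11110*, 0-0011*, 0-0110*, 0-1010*, 0-1110*, 00-110*, 000-00, 0001-0, 001-01*, 001-10*, 0011-1*, 00111-*, 01-110*, 011-00*, 011-10*, 0110-0*, 0111-0*, 1-0011*, 1-1010*, 1-1101, 1-1110*, 10-101, 10-110*, 101-01*, 101-10*, 1011-1*, 10111-*, 11-011, 11-100, 1100-1, 111-00*, 111-10*, 1110-0*, 11101-, 1111-0*, 11110-
[col 2] --0011, --1010*, --1110*, -0-110, -01-01, -01-10*, -011-1, -0111-, -11-00*, -11-10*, -110-0*, -111-0*, 0--110, 0-1-10*, 011--0*, 1-1-10*, 111--0*
[col 3] --1-10, -11--0
Prime implicants: --0011, --1-10, -0-110, -00000, -01-01, -011-1, -0111-, -11--0, 0--110, 000-00, 0001-0, 1-1101, 10-101, 11-011, 11-100, 1100-1, 11101-, 11110-

--0011, -0-110, -00000, -01-01, -011-1, -0111-, 0--110, 000-00, 0001-0, 1-1101, 10-101, 11-011, 11-100, 1100-1, 11101-, 11110-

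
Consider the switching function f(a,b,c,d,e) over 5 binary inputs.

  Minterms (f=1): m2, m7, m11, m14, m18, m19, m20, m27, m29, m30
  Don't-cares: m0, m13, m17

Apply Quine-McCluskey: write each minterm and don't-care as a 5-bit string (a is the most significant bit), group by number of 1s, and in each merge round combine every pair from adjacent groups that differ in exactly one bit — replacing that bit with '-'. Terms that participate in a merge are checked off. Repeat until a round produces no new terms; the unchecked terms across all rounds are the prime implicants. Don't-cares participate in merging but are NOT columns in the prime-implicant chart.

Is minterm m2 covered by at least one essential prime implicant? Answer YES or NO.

NO

Round 0: 00000✓ 00010✓ 00111 01011✓ 01101✓ 01110✓ 10001✓ 10010✓ 10011✓ 10100 11011✓ 11101✓ 11110✓
Round 1: -0010 -1011 -1101 -1110 000-0 1-011 100-1 1001-
PIs = {-0010, -1011, -1101, -1110, 000-0, 00111, 1-011, 100-1, 1001-, 10100}
Coverage chart:
  m2: -0010,000-0
  m7: 00111 ←essential
  m11: -1011 ←essential
  m14: -1110 ←essential
  m18: -0010,1001-
  m19: 1-011,100-1,1001-
  m20: 10100 ←essential
  m27: -1011,1-011
  m29: -1101 ←essential
  m30: -1110 ←essential
Essential: -1011, -1101, -1110, 00111, 10100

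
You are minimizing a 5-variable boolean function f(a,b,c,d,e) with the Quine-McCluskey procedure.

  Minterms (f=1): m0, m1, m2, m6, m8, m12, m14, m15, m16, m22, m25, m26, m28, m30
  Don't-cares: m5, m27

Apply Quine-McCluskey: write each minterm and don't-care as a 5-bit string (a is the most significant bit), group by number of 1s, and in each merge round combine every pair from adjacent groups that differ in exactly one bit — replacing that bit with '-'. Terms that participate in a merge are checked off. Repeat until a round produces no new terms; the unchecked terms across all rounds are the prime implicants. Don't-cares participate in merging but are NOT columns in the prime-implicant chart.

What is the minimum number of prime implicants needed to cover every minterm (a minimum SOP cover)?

[col 0] 00000*, 00001*, 00010*, 00101*, 00110*, 01000*, 01100*, 01110*, 01111*, 10000*, 10110*, 11001*, 11010*, 11011*, 11100*, 11110*
[col 1] -0000, -0110*, -1100*, -1110*, 0-000, 0-110*, 00-01, 00-10, 000-0, 0000-, 01-00, 011-0*, 0111-, 1-110*, 11-10, 110-1, 1101-, 111-0*
[col 2] --110, -11-0
Prime implicants: --110, -0000, -11-0, 0-000, 00-01, 00-10, 000-0, 0000-, 01-00, 0111-, 11-10, 110-1, 1101-
PI chart (minterm → PIs covering it):
  0 | -0000,0-000,000-0,0000-
  1 | 00-01,0000-
  2 | 00-10,000-0
  6 | --110,00-10
  8 | 0-000,01-00
  12 | -11-0,01-00
  14 | --110,-11-0,0111-
  15 | 0111-  (sole → essential)
  16 | -0000  (sole → essential)
  22 | --110  (sole → essential)
  25 | 110-1  (sole → essential)
  26 | 11-10,1101-
  28 | -11-0  (sole → essential)
  30 | --110,-11-0,11-10
Essential prime implicants: --110, -0000, -11-0, 0111-, 110-1
Petrick residual → 0-000, 00-01, 00-10, 11-10
Minimum SOP uses 9 PIs: cde' + b'c'd'e' + bce' + a'c'd'e' + a'b'd'e + a'b'de' + a'bcd + abde' + abc'e

9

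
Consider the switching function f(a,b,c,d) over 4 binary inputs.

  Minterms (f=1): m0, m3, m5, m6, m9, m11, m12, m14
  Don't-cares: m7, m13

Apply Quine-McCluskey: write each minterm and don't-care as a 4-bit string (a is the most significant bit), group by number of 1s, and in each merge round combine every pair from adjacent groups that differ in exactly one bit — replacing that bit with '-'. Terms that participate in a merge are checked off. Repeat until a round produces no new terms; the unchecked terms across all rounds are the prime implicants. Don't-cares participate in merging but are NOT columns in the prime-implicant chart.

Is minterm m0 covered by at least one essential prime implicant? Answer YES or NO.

[col 0] 0000, 0011*, 0101*, 0110*, 0111*, 1001*, 1011*, 1100*, 1101*, 1110*
[col 1] -011, -101, -110, 0-11, 01-1, 011-, 1-01, 10-1, 11-0, 110-
Prime implicants: -011, -101, -110, 0-11, 0000, 01-1, 011-, 1-01, 10-1, 11-0, 110-
PI chart (minterm → PIs covering it):
  0 | 0000  (sole → essential)
  3 | -011,0-11
  5 | -101,01-1
  6 | -110,011-
  9 | 1-01,10-1
  11 | -011,10-1
  12 | 11-0,110-
  14 | -110,11-0
Essential prime implicants: 0000

YES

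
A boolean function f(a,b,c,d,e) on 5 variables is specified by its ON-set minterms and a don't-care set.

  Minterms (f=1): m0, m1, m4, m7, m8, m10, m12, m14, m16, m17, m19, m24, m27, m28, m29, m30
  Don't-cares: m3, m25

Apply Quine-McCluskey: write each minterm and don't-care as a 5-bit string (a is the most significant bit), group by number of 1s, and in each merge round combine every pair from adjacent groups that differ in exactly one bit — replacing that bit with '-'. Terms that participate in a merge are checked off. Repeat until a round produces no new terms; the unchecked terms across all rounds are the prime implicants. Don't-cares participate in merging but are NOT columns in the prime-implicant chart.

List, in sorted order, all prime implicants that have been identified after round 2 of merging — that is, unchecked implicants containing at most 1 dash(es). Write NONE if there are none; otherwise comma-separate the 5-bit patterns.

00-11

[col 0] 00000*, 00001*, 00011*, 00100*, 00111*, 01000*, 01010*, 01100*, 01110*, 10000*, 10001*, 10011*, 11000*, 11001*, 11011*, 11100*, 11101*, 11110*
[col 1] -0000*, -0001*, -0011*, -1000*, -1100*, -1110*, 0-000*, 0-100*, 00-00*, 00-11, 000-1*, 0000-*, 01-00*, 01-10*, 010-0*, 011-0*, 1-000*, 1-001*, 1-011*, 100-1*, 1000-*, 11-00*, 11-01*, 110-1*, 1100-*, 111-0*, 1110-*
[col 2] --000, -00-1, -000-, -1-00, -11-0, 0--00, 01--0, 1-0-1, 1-00-, 11-0-
Prime implicants: --000, -00-1, -000-, -1-00, -11-0, 0--00, 00-11, 01--0, 1-0-1, 1-00-, 11-0-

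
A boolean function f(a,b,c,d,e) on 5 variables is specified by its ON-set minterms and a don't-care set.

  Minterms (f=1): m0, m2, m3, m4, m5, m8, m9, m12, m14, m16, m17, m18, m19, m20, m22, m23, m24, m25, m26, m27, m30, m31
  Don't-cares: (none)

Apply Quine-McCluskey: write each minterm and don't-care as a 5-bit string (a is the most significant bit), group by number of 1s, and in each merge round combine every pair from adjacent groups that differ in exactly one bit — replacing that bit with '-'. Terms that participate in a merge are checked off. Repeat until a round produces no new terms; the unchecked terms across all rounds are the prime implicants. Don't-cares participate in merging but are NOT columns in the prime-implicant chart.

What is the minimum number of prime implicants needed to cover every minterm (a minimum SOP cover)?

7

size-2^0 implicants → 00000(✓)  00010(✓)  00011(✓)  00100(✓)  00101(✓)  01000(✓)  01001(✓)  01100(✓)  01110(✓)  10000(✓)  10001(✓)  10010(✓)  10011(✓)  10100(✓)  10110(✓)  10111(✓)  11000(✓)  11001(✓)  11010(✓)  11011(✓)  11110(✓)  11111(✓)
size-2^1 implicants → -0000(✓)  -0010(✓)  -0011(✓)  -0100(✓)  -1000(✓)  -1001(✓)  -1110  0-000(✓)  0-100(✓)  00-00(✓)  000-0(✓)  0001-(✓)  0010-  01-00(✓)  0100-(✓)  011-0  1-000(✓)  1-001(✓)  1-010(✓)  1-011(✓)  1-110(✓)  1-111(✓)  10-00(✓)  10-10(✓)  10-11(✓)  100-0(✓)  100-1(✓)  1000-(✓)  1001-(✓)  101-0(✓)  1011-(✓)  11-10(✓)  11-11(✓)  110-0(✓)  110-1(✓)  1100-(✓)  1101-(✓)  1111-(✓)
size-2^2 implicants → --000  -0-00  -00-0  -001-  -100-  0--00  1--10(✓)  1--11(✓)  1-0-0(✓)  1-0-1(✓)  1-00-(✓)  1-01-(✓)  1-11-(✓)  10--0  10-1-(✓)  100--(✓)  11-1-(✓)  110--(✓)
size-2^3 implicants → 1--1-  1-0--
Unchecked terms (primes): --000, -0-00, -00-0, -001-, -100-, -1110, 0--00, 0010-, 011-0, 1--1-, 1-0--, 10--0
Minterm coverage:
  m0 ⊆ --000,-0-00,-00-0,0--00
  m2 ⊆ -00-0,-001-
  m3 ⊆ -001- [E]
  m4 ⊆ -0-00,0--00,0010-
  m5 ⊆ 0010- [E]
  m8 ⊆ --000,-100-,0--00
  m9 ⊆ -100- [E]
  m12 ⊆ 0--00,011-0
  m14 ⊆ -1110,011-0
  m16 ⊆ --000,-0-00,-00-0,1-0--,10--0
  m17 ⊆ 1-0-- [E]
  m18 ⊆ -00-0,-001-,1--1-,1-0--,10--0
  m19 ⊆ -001-,1--1-,1-0--
  m20 ⊆ -0-00,10--0
  m22 ⊆ 1--1-,10--0
  m23 ⊆ 1--1- [E]
  m24 ⊆ --000,-100-,1-0--
  m25 ⊆ -100-,1-0--
  m26 ⊆ 1--1-,1-0--
  m27 ⊆ 1--1-,1-0--
  m30 ⊆ -1110,1--1-
  m31 ⊆ 1--1- [E]
E = {-001-, -100-, 0010-, 1--1-, 1-0--}
Petrick residual → -0-00, 011-0
Cover = b'd'e' + b'c'd + bc'd' + a'b'cd' + a'bce' + ad + ac'  |cover|=7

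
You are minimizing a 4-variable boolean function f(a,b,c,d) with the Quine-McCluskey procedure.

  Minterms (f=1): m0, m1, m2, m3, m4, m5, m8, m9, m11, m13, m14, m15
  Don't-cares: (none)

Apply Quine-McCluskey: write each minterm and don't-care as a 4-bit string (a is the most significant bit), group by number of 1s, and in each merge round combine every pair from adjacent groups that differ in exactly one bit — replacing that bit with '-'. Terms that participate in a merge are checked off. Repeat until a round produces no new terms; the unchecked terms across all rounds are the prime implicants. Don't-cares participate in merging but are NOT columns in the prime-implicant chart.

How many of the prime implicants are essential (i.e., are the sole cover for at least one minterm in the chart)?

4

size-2^0 implicants → 0000(✓)  0001(✓)  0010(✓)  0011(✓)  0100(✓)  0101(✓)  1000(✓)  1001(✓)  1011(✓)  1101(✓)  1110(✓)  1111(✓)
size-2^1 implicants → -000(✓)  -001(✓)  -011(✓)  -101(✓)  0-00(✓)  0-01(✓)  00-0(✓)  00-1(✓)  000-(✓)  001-(✓)  010-(✓)  1-01(✓)  1-11(✓)  10-1(✓)  100-(✓)  11-1(✓)  111-
size-2^2 implicants → --01  -0-1  -00-  0-0-  00--  1--1
Unchecked terms (primes): --01, -0-1, -00-, 0-0-, 00--, 1--1, 111-
Minterm coverage:
  m0 ⊆ -00-,0-0-,00--
  m1 ⊆ --01,-0-1,-00-,0-0-,00--
  m2 ⊆ 00-- [E]
  m3 ⊆ -0-1,00--
  m4 ⊆ 0-0- [E]
  m5 ⊆ --01,0-0-
  m8 ⊆ -00- [E]
  m9 ⊆ --01,-0-1,-00-,1--1
  m11 ⊆ -0-1,1--1
  m13 ⊆ --01,1--1
  m14 ⊆ 111- [E]
  m15 ⊆ 1--1,111-
E = {-00-, 0-0-, 00--, 111-}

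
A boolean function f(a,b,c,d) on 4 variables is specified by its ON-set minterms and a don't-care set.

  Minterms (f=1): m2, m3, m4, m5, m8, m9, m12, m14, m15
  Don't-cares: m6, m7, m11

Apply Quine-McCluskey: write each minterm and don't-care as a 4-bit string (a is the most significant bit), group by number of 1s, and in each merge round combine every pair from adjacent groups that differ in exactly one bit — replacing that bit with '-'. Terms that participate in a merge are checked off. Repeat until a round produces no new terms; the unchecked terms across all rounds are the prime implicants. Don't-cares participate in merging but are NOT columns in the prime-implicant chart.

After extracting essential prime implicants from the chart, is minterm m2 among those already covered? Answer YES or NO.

size-2^0 implicants → 0010(✓)  0011(✓)  0100(✓)  0101(✓)  0110(✓)  0111(✓)  1000(✓)  1001(✓)  1011(✓)  1100(✓)  1110(✓)  1111(✓)
size-2^1 implicants → -011(✓)  -100(✓)  -110(✓)  -111(✓)  0-10(✓)  0-11(✓)  001-(✓)  01-0(✓)  01-1(✓)  010-(✓)  011-(✓)  1-00  1-11(✓)  10-1  100-  11-0(✓)  111-(✓)
size-2^2 implicants → --11  -1-0  -11-  0-1-  01--
Unchecked terms (primes): --11, -1-0, -11-, 0-1-, 01--, 1-00, 10-1, 100-
Minterm coverage:
  m2 ⊆ 0-1- [E]
  m3 ⊆ --11,0-1-
  m4 ⊆ -1-0,01--
  m5 ⊆ 01-- [E]
  m8 ⊆ 1-00,100-
  m9 ⊆ 10-1,100-
  m12 ⊆ -1-0,1-00
  m14 ⊆ -1-0,-11-
  m15 ⊆ --11,-11-
E = {0-1-, 01--}

YES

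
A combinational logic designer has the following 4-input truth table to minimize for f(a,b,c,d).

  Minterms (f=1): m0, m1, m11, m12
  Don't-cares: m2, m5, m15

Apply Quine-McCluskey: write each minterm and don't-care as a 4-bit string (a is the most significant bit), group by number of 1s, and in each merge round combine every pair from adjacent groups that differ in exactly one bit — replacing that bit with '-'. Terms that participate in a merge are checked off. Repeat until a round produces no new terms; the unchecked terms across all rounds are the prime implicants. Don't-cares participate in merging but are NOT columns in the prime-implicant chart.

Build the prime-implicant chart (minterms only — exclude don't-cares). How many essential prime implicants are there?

[col 0] 0000*, 0001*, 0010*, 0101*, 1011*, 1100, 1111*
[col 1] 0-01, 00-0, 000-, 1-11
Prime implicants: 0-01, 00-0, 000-, 1-11, 1100
PI chart (minterm → PIs covering it):
  0 | 00-0,000-
  1 | 0-01,000-
  11 | 1-11  (sole → essential)
  12 | 1100  (sole → essential)
Essential prime implicants: 1-11, 1100

2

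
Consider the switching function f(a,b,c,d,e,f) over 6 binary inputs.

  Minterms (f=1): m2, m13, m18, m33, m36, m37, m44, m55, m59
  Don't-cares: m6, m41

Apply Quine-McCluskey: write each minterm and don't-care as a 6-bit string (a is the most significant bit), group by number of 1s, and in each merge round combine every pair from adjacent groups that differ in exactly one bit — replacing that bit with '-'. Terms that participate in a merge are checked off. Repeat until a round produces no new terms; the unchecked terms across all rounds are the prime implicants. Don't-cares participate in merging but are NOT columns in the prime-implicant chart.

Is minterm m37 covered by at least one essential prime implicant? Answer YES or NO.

size-2^0 implicants → 000010(✓)  000110(✓)  001101  010010(✓)  100001(✓)  100100(✓)  100101(✓)  101001(✓)  101100(✓)  110111  111011
size-2^1 implicants → 0-0010  000-10  10-001  10-100  100-01  10010-
Unchecked terms (primes): 0-0010, 000-10, 001101, 10-001, 10-100, 100-01, 10010-, 110111, 111011
Minterm coverage:
  m2 ⊆ 0-0010,000-10
  m13 ⊆ 001101 [E]
  m18 ⊆ 0-0010 [E]
  m33 ⊆ 10-001,100-01
  m36 ⊆ 10-100,10010-
  m37 ⊆ 100-01,10010-
  m44 ⊆ 10-100 [E]
  m55 ⊆ 110111 [E]
  m59 ⊆ 111011 [E]
E = {0-0010, 001101, 10-100, 110111, 111011}

NO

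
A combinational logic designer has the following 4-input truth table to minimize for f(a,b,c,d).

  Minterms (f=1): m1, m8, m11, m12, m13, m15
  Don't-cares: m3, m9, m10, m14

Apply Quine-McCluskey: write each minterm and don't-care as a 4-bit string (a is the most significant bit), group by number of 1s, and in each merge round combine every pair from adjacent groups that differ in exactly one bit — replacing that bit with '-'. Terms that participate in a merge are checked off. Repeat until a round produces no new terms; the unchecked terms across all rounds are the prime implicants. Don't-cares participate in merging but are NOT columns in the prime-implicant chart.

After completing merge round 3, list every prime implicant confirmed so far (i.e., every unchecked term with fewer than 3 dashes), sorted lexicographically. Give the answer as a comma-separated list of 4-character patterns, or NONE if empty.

[col 0] 0001*, 0011*, 1000*, 1001*, 1010*, 1011*, 1100*, 1101*, 1110*, 1111*
[col 1] -001*, -011*, 00-1*, 1-00*, 1-01*, 1-10*, 1-11*, 10-0*, 10-1*, 100-*, 101-*, 11-0*, 11-1*, 110-*, 111-*
[col 2] -0-1, 1--0*, 1--1*, 1-0-*, 1-1-*, 10--*, 11--*
[col 3] 1---
Prime implicants: -0-1, 1---

-0-1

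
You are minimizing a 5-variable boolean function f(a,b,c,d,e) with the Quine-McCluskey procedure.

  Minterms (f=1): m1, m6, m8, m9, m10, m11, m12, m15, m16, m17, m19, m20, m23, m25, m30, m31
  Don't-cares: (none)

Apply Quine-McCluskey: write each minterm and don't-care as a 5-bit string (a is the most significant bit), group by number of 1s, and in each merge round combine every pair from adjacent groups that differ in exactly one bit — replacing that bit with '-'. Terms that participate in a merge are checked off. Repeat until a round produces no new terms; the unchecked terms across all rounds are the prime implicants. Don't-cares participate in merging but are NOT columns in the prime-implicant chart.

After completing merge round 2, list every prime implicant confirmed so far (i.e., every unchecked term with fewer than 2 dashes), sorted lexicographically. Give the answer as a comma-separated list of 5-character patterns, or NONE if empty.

-1111, 00110, 01-00, 01-11, 1-111, 10-00, 10-11, 100-1, 1000-, 1111-

[col 0] 00001*, 00110, 01000*, 01001*, 01010*, 01011*, 01100*, 01111*, 10000*, 10001*, 10011*, 10100*, 10111*, 11001*, 11110*, 11111*
[col 1] -0001*, -1001*, -1111, 0-001*, 01-00, 01-11, 010-0*, 010-1*, 0100-*, 0101-*, 1-001*, 1-111, 10-00, 10-11, 100-1, 1000-, 1111-
[col 2] --001, 010--
Prime implicants: --001, -1111, 00110, 01-00, 01-11, 010--, 1-111, 10-00, 10-11, 100-1, 1000-, 1111-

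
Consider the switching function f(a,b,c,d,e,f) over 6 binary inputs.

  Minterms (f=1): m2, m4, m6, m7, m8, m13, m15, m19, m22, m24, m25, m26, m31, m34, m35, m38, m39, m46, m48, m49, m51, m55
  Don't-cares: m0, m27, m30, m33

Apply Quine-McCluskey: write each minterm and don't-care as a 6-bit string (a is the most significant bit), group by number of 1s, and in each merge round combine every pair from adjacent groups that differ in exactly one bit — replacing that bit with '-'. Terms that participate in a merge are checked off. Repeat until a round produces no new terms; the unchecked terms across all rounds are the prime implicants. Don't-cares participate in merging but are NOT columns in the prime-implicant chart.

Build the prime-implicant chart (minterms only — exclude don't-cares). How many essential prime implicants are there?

6

size-2^0 implicants → 000000(✓)  000010(✓)  000100(✓)  000110(✓)  000111(✓)  001000(✓)  001101(✓)  001111(✓)  010011(✓)  010110(✓)  011000(✓)  011001(✓)  011010(✓)  011011(✓)  011110(✓)  011111(✓)  100001(✓)  100010(✓)  100011(✓)  100110(✓)  100111(✓)  101110(✓)  110000(✓)  110001(✓)  110011(✓)  110111(✓)
size-2^1 implicants → -00010(✓)  -00110(✓)  -00111(✓)  -10011  0-0110  0-1000  0-1111  00-000  00-111  000-00(✓)  000-10(✓)  0000-0(✓)  0001-0(✓)  00011-(✓)  0011-1  01-011  01-110  011-10(✓)  011-11(✓)  0110-0(✓)  0110-1(✓)  01100-(✓)  01101-(✓)  01111-(✓)  1-0001(✓)  1-0011(✓)  1-0111(✓)  10-110  100-10(✓)  100-11(✓)  1000-1(✓)  10001-(✓)  10011-(✓)  110-11(✓)  1100-1(✓)  11000-
size-2^2 implicants → -00-10  -0011-  000--0  011-1-  0110--  1-0-11  1-00-1  100-1-
Unchecked terms (primes): -00-10, -0011-, -10011, 0-0110, 0-1000, 0-1111, 00-000, 00-111, 000--0, 0011-1, 01-011, 01-110, 011-1-, 0110--, 1-0-11, 1-00-1, 10-110, 100-1-, 11000-
Minterm coverage:
  m2 ⊆ -00-10,000--0
  m4 ⊆ 000--0 [E]
  m6 ⊆ -00-10,-0011-,0-0110,000--0
  m7 ⊆ -0011-,00-111
  m8 ⊆ 0-1000,00-000
  m13 ⊆ 0011-1 [E]
  m15 ⊆ 0-1111,00-111,0011-1
  m19 ⊆ -10011,01-011
  m22 ⊆ 0-0110,01-110
  m24 ⊆ 0-1000,0110--
  m25 ⊆ 0110-- [E]
  m26 ⊆ 011-1-,0110--
  m31 ⊆ 0-1111,011-1-
  m34 ⊆ -00-10,100-1-
  m35 ⊆ 1-0-11,1-00-1,100-1-
  m38 ⊆ -00-10,-0011-,10-110,100-1-
  m39 ⊆ -0011-,1-0-11,100-1-
  m46 ⊆ 10-110 [E]
  m48 ⊆ 11000- [E]
  m49 ⊆ 1-00-1,11000-
  m51 ⊆ -10011,1-0-11,1-00-1
  m55 ⊆ 1-0-11 [E]
E = {000--0, 0011-1, 0110--, 1-0-11, 10-110, 11000-}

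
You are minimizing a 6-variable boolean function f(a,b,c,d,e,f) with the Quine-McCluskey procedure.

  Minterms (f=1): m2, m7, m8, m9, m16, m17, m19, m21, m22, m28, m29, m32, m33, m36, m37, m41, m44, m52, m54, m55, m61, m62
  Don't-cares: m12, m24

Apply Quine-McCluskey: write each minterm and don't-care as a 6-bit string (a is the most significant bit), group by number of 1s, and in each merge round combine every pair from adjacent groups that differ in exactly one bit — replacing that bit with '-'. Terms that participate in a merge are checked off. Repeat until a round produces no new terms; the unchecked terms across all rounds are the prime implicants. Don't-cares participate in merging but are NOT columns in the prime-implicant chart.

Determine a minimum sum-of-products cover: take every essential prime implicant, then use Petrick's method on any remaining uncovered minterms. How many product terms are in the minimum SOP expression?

[col 0] 000010, 000111, 001000*, 001001*, 001100*, 010000*, 010001*, 010011*, 010101*, 010110*, 011000*, 011100*, 011101*, 100000*, 100001*, 100100*, 100101*, 101001*, 101100*, 110100*, 110110*, 110111*, 111101*, 111110*
[col 1] -01001, -01100, -10110, -11101, 0-1000*, 0-1100*, 001-00*, 00100-, 01-000, 01-101, 010-01, 0100-1, 01000-, 011-00*, 01110-, 1-0100, 10-001, 10-100, 100-00*, 100-01*, 10000-*, 10010-*, 11-110, 1101-0, 11011-
[col 2] 0-1-00, 100-0-
Prime implicants: -01001, -01100, -10110, -11101, 0-1-00, 000010, 000111, 00100-, 01-000, 01-101, 010-01, 0100-1, 01000-, 01110-, 1-0100, 10-001, 10-100, 100-0-, 11-110, 1101-0, 11011-
PI chart (minterm → PIs covering it):
  2 | 000010  (sole → essential)
  7 | 000111  (sole → essential)
  8 | 0-1-00,00100-
  9 | -01001,00100-
  16 | 01-000,01000-
  17 | 010-01,0100-1,01000-
  19 | 0100-1  (sole → essential)
  21 | 01-101,010-01
  22 | -10110  (sole → essential)
  28 | 0-1-00,01110-
  29 | -11101,01-101,01110-
  32 | 100-0-  (sole → essential)
  33 | 10-001,100-0-
  36 | 1-0100,10-100,100-0-
  37 | 100-0-  (sole → essential)
  41 | -01001,10-001
  44 | -01100,10-100
  52 | 1-0100,1101-0
  54 | -10110,11-110,1101-0,11011-
  55 | 11011-  (sole → essential)
  61 | -11101  (sole → essential)
  62 | 11-110  (sole → essential)
Essential prime implicants: -10110, -11101, 000010, 000111, 0100-1, 100-0-, 11-110, 11011-
Petrick residual → -01001, -01100, 0-1-00, 01-000, 01-101, 1-0100
Minimum SOP uses 14 PIs: b'cd'e'f + b'cde'f' + bc'def' + bcde'f + a'ce'f' + a'b'c'd'ef' + a'b'c'def + a'bd'e'f' + a'bde'f + a'bc'd'f + ac'de'f' + ab'c'e' + abdef' + abc'de

14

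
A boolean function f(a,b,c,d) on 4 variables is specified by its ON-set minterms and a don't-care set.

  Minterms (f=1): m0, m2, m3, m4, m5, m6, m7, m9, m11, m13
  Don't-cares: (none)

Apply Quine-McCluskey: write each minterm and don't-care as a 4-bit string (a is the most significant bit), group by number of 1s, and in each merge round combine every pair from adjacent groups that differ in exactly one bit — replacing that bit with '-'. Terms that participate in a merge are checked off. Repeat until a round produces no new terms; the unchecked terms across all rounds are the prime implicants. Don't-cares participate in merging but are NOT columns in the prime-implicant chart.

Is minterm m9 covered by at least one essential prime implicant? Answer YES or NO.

NO

[col 0] 0000*, 0010*, 0011*, 0100*, 0101*, 0110*, 0111*, 1001*, 1011*, 1101*
[col 1] -011, -101, 0-00*, 0-10*, 0-11*, 00-0*, 001-*, 01-0*, 01-1*, 010-*, 011-*, 1-01, 10-1
[col 2] 0--0, 0-1-, 01--
Prime implicants: -011, -101, 0--0, 0-1-, 01--, 1-01, 10-1
PI chart (minterm → PIs covering it):
  0 | 0--0  (sole → essential)
  2 | 0--0,0-1-
  3 | -011,0-1-
  4 | 0--0,01--
  5 | -101,01--
  6 | 0--0,0-1-,01--
  7 | 0-1-,01--
  9 | 1-01,10-1
  11 | -011,10-1
  13 | -101,1-01
Essential prime implicants: 0--0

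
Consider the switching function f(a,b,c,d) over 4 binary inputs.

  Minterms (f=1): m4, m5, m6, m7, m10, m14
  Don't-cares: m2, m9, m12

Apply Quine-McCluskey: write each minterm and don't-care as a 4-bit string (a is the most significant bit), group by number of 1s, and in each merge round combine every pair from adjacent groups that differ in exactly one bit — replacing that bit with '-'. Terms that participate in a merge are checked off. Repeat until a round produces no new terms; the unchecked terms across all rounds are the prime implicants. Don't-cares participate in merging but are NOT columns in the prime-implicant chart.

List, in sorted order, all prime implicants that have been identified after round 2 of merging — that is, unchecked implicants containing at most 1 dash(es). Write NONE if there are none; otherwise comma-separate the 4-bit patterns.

1001

Round 0: 0010✓ 0100✓ 0101✓ 0110✓ 0111✓ 1001 1010✓ 1100✓ 1110✓
Round 1: -010✓ -100✓ -110✓ 0-10✓ 01-0✓ 01-1✓ 010-✓ 011-✓ 1-10✓ 11-0✓
Round 2: --10 -1-0 01--
PIs = {--10, -1-0, 01--, 1001}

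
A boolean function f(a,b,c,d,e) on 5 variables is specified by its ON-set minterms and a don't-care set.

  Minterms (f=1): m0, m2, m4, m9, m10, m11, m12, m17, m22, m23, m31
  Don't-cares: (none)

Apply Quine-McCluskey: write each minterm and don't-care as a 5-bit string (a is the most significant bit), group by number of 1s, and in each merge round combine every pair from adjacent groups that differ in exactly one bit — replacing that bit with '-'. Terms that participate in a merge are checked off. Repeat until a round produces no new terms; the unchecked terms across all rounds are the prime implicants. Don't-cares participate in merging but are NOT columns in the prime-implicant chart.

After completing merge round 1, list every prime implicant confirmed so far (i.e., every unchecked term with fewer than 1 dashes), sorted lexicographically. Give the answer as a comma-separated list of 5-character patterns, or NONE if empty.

size-2^0 implicants → 00000(✓)  00010(✓)  00100(✓)  01001(✓)  01010(✓)  01011(✓)  01100(✓)  10001  10110(✓)  10111(✓)  11111(✓)
size-2^1 implicants → 0-010  0-100  00-00  000-0  010-1  0101-  1-111  1011-
Unchecked terms (primes): 0-010, 0-100, 00-00, 000-0, 010-1, 0101-, 1-111, 10001, 1011-

10001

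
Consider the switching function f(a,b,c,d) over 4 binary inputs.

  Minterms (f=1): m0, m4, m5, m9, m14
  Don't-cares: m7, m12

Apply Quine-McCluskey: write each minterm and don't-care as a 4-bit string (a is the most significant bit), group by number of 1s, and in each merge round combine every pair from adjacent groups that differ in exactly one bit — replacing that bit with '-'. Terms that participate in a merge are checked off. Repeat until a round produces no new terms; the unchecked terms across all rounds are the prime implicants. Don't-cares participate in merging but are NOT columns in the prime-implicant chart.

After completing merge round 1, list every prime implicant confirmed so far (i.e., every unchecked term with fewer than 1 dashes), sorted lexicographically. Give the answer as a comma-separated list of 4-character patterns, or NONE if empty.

1001

size-2^0 implicants → 0000(✓)  0100(✓)  0101(✓)  0111(✓)  1001  1100(✓)  1110(✓)
size-2^1 implicants → -100  0-00  01-1  010-  11-0
Unchecked terms (primes): -100, 0-00, 01-1, 010-, 1001, 11-0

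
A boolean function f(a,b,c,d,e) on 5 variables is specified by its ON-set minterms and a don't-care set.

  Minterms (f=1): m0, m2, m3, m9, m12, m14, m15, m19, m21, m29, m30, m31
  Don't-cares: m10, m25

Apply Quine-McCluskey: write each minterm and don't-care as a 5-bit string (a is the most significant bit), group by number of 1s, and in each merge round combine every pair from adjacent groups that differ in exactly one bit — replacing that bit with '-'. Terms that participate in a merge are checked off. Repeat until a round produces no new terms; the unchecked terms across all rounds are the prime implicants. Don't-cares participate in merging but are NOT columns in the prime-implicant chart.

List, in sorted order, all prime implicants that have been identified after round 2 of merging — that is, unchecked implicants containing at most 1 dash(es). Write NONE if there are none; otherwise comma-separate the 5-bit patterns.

-0011, -1001, 0-010, 000-0, 0001-, 01-10, 011-0, 1-101, 11-01, 111-1

size-2^0 implicants → 00000(✓)  00010(✓)  00011(✓)  01001(✓)  01010(✓)  01100(✓)  01110(✓)  01111(✓)  10011(✓)  10101(✓)  11001(✓)  11101(✓)  11110(✓)  11111(✓)
size-2^1 implicants → -0011  -1001  -1110(✓)  -1111(✓)  0-010  000-0  0001-  01-10  011-0  0111-(✓)  1-101  11-01  111-1  1111-(✓)
size-2^2 implicants → -111-
Unchecked terms (primes): -0011, -1001, -111-, 0-010, 000-0, 0001-, 01-10, 011-0, 1-101, 11-01, 111-1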